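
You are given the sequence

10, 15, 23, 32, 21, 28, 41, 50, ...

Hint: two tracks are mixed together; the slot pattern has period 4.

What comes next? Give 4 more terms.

36, 45, 59, 68

Positions follow the repeating pattern AABB; grouping by letter gives 2 tracks.
Track A: 10, 15, 21, 28. Triangular numbers starting at T_4.
Track B: 23, 32, 41, 50. Adding 9 each time.
Position 9 falls in track A as its term 5, giving 36.
Position 10 falls in track A as its term 6, giving 45.
Term 11 comes from track B (its 5th entry): 59.
The 12th slot belongs to track B; its 6th term is 68.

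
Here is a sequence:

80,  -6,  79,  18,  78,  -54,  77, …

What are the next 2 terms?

The terms cycle through 2 interleaved subsequences.
Stream A is 80, 79, 78, 77, which is arithmetic with common difference −1.
Stream B is -6, 18, -54, which is a geometric progression (common ratio -3).
The 8th slot belongs to stream B; its 4th term is 162.
Position 9 → stream A, term 5 = 76.

162, 76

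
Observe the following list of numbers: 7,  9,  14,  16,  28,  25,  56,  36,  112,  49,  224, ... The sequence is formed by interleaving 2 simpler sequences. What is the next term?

64

Taking every 2nd term gives 2 separate tracks.
Track A: 7, 14, 28, 56, 112, 224 (a geometric progression (common ratio 2)).
Track B: 9, 16, 25, 36, 49 (perfect squares starting at 3²).
Term 12 comes from track B (its 6th entry): 64.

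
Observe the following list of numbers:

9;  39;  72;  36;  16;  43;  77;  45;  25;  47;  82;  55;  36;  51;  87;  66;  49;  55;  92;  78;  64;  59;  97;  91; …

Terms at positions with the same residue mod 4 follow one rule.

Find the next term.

The terms cycle through 4 interleaved subsequences.
Stream A = 9, 16, 25, 36, 49, 64: the squares 3², 4², 5², ….
Stream B = 39, 43, 47, 51, 55, 59: adding 4 each time.
Stream C = 72, 77, 82, 87, 92, 97: arithmetic with common difference +5.
Stream D = 36, 45, 55, 66, 78, 91: triangular numbers n(n+1)/2 for n = 8, 9, ….
Position 25 → stream A, term 7 = 81.

81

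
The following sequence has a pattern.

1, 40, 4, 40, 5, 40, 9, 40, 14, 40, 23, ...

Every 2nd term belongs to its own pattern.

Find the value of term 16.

Split by position mod 2 into 2 tracks.
Stream A is 1, 4, 5, 9, 14, 23, which is Fibonacci-style (each term is the sum of the two before it).
Stream B is 40, 40, 40, 40, 40, which is the constant sequence 40.
The 16th slot belongs to stream B; its 8th term is 40.

40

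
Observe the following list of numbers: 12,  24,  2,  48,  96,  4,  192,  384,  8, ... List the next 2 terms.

The slot pattern repeats as AAB (period 3), so there are 2 interleaved tracks.
Track A: 12, 24, 48, 96, 192, 384 (geometric, ×2 each step).
Track B: 2, 4, 8 (successive powers of 2).
Position 10 falls in track A as its term 7, giving 768.
Position 11 falls in track A as its term 8, giving 1536.

768, 1536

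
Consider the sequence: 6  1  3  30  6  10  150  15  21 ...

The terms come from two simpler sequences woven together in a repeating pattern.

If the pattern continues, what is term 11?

28

Reading positions in blocks of 3 reveals the pattern ABB — 2 tracks woven together.
Stream A: 6, 30, 150 (geometric, ×5 each step).
Stream B: 1, 3, 6, 10, 15, 21 (the triangular numbers T_1, T_2, …).
Term 11 comes from stream B (its 7th entry): 28.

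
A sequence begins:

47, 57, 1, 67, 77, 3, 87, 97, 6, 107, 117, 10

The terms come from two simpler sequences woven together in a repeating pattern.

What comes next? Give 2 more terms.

127, 137

The slot pattern repeats as AAB (period 3), so there are 2 interleaved tracks.
Subsequence A: 47, 57, 67, 77, 87, 97, 107, 117 (linear: a_n = 37 + 10·n).
Subsequence B: 1, 3, 6, 10 (triangular numbers starting at T_1).
Position 13 falls in subsequence A as its term 9, giving 127.
The 14th slot belongs to subsequence A; its 10th term is 137.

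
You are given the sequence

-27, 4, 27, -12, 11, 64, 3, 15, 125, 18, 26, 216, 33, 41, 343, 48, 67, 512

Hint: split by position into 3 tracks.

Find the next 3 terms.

63, 108, 729

Split by position mod 3: positions 1, 4, 7, … form one track, and each other residue class forms its own.
Track A: -27, -12, 3, 18, 33, 48. Linear: a_n = -42 + 15·n.
Track B: 4, 11, 15, 26, 41, 67. A Fibonacci-like recurrence a_n = a_{n-1} + a_{n-2}.
Track C: 27, 64, 125, 216, 343, 512. Perfect cubes starting at 3³.
Position 19 → track A, term 7 = 63.
Position 20 falls in track B as its term 7, giving 108.
Position 21 → track C, term 7 = 729.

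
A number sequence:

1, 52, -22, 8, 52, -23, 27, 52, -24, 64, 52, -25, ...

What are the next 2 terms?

The terms cycle through 3 interleaved subsequences.
Track A = 1, 8, 27, 64: the cubes 1³, 2³, 3³, ….
Track B = 52, 52, 52, 52: constant 52.
Track C = -22, -23, -24, -25: linear: a_n = -21 − n.
Position 13 → track A, term 5 = 125.
Term 14 comes from track B (its 5th entry): 52.

125, 52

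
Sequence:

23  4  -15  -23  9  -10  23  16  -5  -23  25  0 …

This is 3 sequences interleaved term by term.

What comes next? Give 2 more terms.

The terms cycle through 3 interleaved subsequences.
Stream A: 23, -23, 23, -23. Alternating ±23.
Stream B: 4, 9, 16, 25. Perfect squares starting at 2².
Stream C: -15, -10, -5, 0. Arithmetic with common difference +5.
Position 13 falls in stream A as its term 5, giving 23.
Term 14 comes from stream B (its 5th entry): 36.

23, 36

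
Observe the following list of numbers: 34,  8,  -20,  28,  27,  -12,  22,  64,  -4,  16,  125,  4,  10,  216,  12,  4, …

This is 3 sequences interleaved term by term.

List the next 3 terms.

343, 20, -2

Taking every 3rd term gives 3 separate tracks.
Subsequence A: 34, 28, 22, 16, 10, 4 — arithmetic with common difference −6.
Subsequence B: 8, 27, 64, 125, 216 — consecutive cubes n³ from n = 2.
Subsequence C: -20, -12, -4, 4, 12 — adding 8 each time.
The 17th slot belongs to subsequence B; its 6th term is 343.
Term 18 comes from subsequence C (its 6th entry): 20.
Position 19 falls in subsequence A as its term 7, giving -2.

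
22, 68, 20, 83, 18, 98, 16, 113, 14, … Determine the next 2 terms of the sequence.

128, 12

Taking every 2nd term gives 2 separate tracks.
Stream A: 22, 20, 18, 16, 14 (arithmetic with common difference −2).
Stream B: 68, 83, 98, 113 (arithmetic, step +15).
Position 10 falls in stream B as its term 5, giving 128.
Position 11 falls in stream A as its term 6, giving 12.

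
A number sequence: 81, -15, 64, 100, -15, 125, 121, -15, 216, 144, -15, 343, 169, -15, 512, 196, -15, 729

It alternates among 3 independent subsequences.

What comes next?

The terms cycle through 3 interleaved subsequences.
Track A is 81, 100, 121, 144, 169, 196, which is consecutive squares n² from n = 9.
Track B is -15, -15, -15, -15, -15, -15, which is constant -15.
Track C is 64, 125, 216, 343, 512, 729, which is consecutive cubes n³ from n = 4.
Position 19 → track A, term 7 = 225.

225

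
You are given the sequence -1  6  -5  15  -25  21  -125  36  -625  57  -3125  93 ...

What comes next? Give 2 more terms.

Split by position mod 2 into 2 tracks.
Track A: -1, -5, -25, -125, -625, -3125. A geometric progression (common ratio 5).
Track B: 6, 15, 21, 36, 57, 93. Each term equals the sum of the previous two.
Term 13 comes from track A (its 7th entry): -15625.
The 14th slot belongs to track B; its 7th term is 150.

-15625, 150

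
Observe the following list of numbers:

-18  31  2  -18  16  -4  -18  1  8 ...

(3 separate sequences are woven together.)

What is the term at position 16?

Split by position mod 3 into 3 tracks.
Subsequence A: -18, -18, -18 (the constant sequence -18).
Subsequence B: 31, 16, 1 (subtracting 15 each time).
Subsequence C: 2, -4, 8 (geometric with ratio -2).
Position 16 → subsequence A, term 6 = -18.

-18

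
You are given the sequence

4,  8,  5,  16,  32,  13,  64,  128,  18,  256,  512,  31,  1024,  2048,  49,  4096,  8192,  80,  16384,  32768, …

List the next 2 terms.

129, 65536

Positions follow the repeating pattern AAB; grouping by letter gives 2 tracks.
Subsequence A: 4, 8, 16, 32, 64, 128, 256, 512, 1024, 2048, 4096, 8192, 16384, 32768 — powers 2^2, 2^3, 2^4, ….
Subsequence B: 5, 13, 18, 31, 49, 80 — each term equals the sum of the previous two.
Term 21 comes from subsequence B (its 7th entry): 129.
Term 22 comes from subsequence A (its 15th entry): 65536.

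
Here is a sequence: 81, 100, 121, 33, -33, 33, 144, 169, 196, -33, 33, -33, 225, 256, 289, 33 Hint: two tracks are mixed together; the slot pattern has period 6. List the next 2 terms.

-33, 33

The slot pattern repeats as AAABBB (period 6), so there are 2 interleaved tracks.
Subsequence A: 81, 100, 121, 144, 169, 196, 225, 256, 289 (consecutive squares n² from n = 9).
Subsequence B: 33, -33, 33, -33, 33, -33, 33 (alternating ±33).
Term 17 comes from subsequence B (its 8th entry): -33.
Position 18 falls in subsequence B as its term 9, giving 33.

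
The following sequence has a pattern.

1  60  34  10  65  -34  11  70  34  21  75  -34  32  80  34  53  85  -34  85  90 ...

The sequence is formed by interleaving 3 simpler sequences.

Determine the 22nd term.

Split by position mod 3 into 3 tracks.
Stream A = 1, 10, 11, 21, 32, 53, 85: a Fibonacci-like recurrence a_n = a_{n-1} + a_{n-2}.
Stream B = 60, 65, 70, 75, 80, 85, 90: arithmetic, step +5.
Stream C = 34, -34, 34, -34, 34, -34: alternating ±34.
The 22nd slot belongs to stream A; its 8th term is 138.

138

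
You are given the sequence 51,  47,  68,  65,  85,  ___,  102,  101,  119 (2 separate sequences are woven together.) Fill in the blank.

83

Positions 1, 3, 5, … form one subsequence and positions 2, 4, 6, … form another.
Stream A: 51, 68, 85, 102, 119 (arithmetic with common difference +17).
Stream B: 47, 65, ?, 101 (arithmetic with common difference +18).
Filling stream B at index 3 by its rule yields 83.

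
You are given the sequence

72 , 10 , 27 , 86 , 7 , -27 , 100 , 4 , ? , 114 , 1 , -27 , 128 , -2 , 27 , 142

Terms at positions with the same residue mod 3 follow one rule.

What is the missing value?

27

Taking every 3rd term gives 3 separate tracks.
Subsequence A: 72, 86, 100, 114, 128, 142. Arithmetic, step +14.
Subsequence B: 10, 7, 4, 1, -2. Arithmetic with common difference −3.
Subsequence C: 27, -27, ?, -27, 27. Oscillating between 27 and -27.
Subsequence C's pattern makes the blank 27.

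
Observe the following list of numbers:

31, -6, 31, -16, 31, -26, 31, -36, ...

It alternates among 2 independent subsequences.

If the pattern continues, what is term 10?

-46

Split by position mod 2 into 2 tracks.
Subsequence A = 31, 31, 31, 31: the constant sequence 31.
Subsequence B = -6, -16, -26, -36: arithmetic with common difference −10.
Term 10 comes from subsequence B (its 5th entry): -46.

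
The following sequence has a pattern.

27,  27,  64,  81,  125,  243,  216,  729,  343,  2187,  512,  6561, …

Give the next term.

729

Odd-indexed and even-indexed terms follow separate rules.
Track A: 27, 64, 125, 216, 343, 512 — consecutive cubes n³ from n = 3.
Track B: 27, 81, 243, 729, 2187, 6561 — successive powers of 3.
Term 13 comes from track A (its 7th entry): 729.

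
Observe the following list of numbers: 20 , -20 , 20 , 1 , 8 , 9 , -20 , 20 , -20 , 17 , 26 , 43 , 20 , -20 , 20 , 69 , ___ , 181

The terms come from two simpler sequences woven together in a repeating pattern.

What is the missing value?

112

Reading positions in blocks of 6 reveals the pattern AAABBB — 2 tracks woven together.
Stream A: 20, -20, 20, -20, 20, -20, 20, -20, 20 — oscillating between 20 and -20.
Stream B: 1, 8, 9, 17, 26, 43, 69, ?, 181 — each term equals the sum of the previous two.
Filling stream B at index 8 by its rule yields 112.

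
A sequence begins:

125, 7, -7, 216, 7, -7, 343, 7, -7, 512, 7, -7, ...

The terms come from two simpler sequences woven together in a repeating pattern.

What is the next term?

Reading positions in blocks of 3 reveals the pattern ABB — 2 tracks woven together.
Subsequence A is 125, 216, 343, 512, which is the cubes 5³, 6³, 7³, ….
Subsequence B is 7, -7, 7, -7, 7, -7, 7, -7, which is the oscillation 7·(−1)^(n+1).
Term 13 comes from subsequence A (its 5th entry): 729.

729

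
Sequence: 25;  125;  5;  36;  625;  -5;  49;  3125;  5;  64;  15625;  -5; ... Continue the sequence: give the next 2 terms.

Split by position mod 3: positions 1, 4, 7, … form one track, and each other residue class forms its own.
Track A: 25, 36, 49, 64. Perfect squares starting at 5².
Track B: 125, 625, 3125, 15625. Successive powers of 5.
Track C: 5, -5, 5, -5. The oscillation 5·(−1)^(n+1).
Position 13 falls in track A as its term 5, giving 81.
Position 14 falls in track B as its term 5, giving 78125.

81, 78125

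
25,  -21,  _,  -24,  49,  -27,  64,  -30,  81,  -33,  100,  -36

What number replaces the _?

36

Split by position mod 2 into 2 tracks.
Track A = 25, ?, 49, 64, 81, 100: consecutive squares n² from n = 5.
Track B = -21, -24, -27, -30, -33, -36: arithmetic, step −3.
So the missing entry in track A is 36.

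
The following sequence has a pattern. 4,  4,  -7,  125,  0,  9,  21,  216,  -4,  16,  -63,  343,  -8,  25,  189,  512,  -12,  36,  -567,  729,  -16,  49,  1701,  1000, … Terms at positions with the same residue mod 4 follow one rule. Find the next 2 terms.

Split by position mod 4 into 4 tracks.
Track A is 4, 0, -4, -8, -12, -16, which is arithmetic with common difference −4.
Track B is 4, 9, 16, 25, 36, 49, which is perfect squares starting at 2².
Track C is -7, 21, -63, 189, -567, 1701, which is multiplying by -3 each time.
Track D is 125, 216, 343, 512, 729, 1000, which is consecutive cubes n³ from n = 5.
Term 25 comes from track A (its 7th entry): -20.
Position 26 falls in track B as its term 7, giving 64.

-20, 64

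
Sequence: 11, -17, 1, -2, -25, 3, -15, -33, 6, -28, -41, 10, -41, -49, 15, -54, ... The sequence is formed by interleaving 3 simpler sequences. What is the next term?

Split by position mod 3 into 3 tracks.
Track A is 11, -2, -15, -28, -41, -54, which is arithmetic, step −13.
Track B is -17, -25, -33, -41, -49, which is arithmetic with common difference −8.
Track C is 1, 3, 6, 10, 15, which is triangular numbers starting at T_1.
Term 17 comes from track B (its 6th entry): -57.

-57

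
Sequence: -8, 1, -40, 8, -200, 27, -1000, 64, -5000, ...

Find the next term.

Odd-indexed and even-indexed terms follow separate rules.
Track A = -8, -40, -200, -1000, -5000: geometric, ×5 each step.
Track B = 1, 8, 27, 64: consecutive cubes n³ from n = 1.
Term 10 comes from track B (its 5th entry): 125.

125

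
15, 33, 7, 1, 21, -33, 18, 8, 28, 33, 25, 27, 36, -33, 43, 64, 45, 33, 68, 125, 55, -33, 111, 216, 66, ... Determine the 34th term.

Taking every 4th term gives 4 separate tracks.
Track A is 15, 21, 28, 36, 45, 55, 66, which is triangular numbers starting at T_5.
Track B is 33, -33, 33, -33, 33, -33, which is oscillating between 33 and -33.
Track C is 7, 18, 25, 43, 68, 111, which is Fibonacci-style (each term is the sum of the two before it).
Track D is 1, 8, 27, 64, 125, 216, which is the cubes 1³, 2³, 3³, ….
Position 34 → track B, term 9 = 33.

33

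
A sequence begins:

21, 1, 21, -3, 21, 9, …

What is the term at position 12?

-243

The terms cycle through 2 interleaved subsequences.
Track A: 21, 21, 21 (always 21).
Track B: 1, -3, 9 (a geometric progression (common ratio -3)).
The 12th slot belongs to track B; its 6th term is -243.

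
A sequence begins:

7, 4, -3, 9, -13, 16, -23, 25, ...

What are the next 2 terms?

Positions 1, 3, 5, … form one subsequence and positions 2, 4, 6, … form another.
Track A: 7, -3, -13, -23 — linear: a_n = 17 − 10·n.
Track B: 4, 9, 16, 25 — the squares 2², 3², 4², ….
Term 9 comes from track A (its 5th entry): -33.
Term 10 comes from track B (its 5th entry): 36.

-33, 36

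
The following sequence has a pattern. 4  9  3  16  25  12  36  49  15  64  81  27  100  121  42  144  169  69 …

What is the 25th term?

324

Reading positions in blocks of 3 reveals the pattern AAB — 2 tracks woven together.
Track A = 4, 9, 16, 25, 36, 49, 64, 81, 100, 121, 144, 169: consecutive squares n² from n = 2.
Track B = 3, 12, 15, 27, 42, 69: each term equals the sum of the previous two.
The 25th slot belongs to track A; its 17th term is 324.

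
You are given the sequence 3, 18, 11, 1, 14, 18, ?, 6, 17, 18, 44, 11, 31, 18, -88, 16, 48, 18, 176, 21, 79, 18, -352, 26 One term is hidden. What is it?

Split by position mod 4 into 4 tracks.
Subsequence A: 3, 14, 17, 31, 48, 79. Fibonacci-style (each term is the sum of the two before it).
Subsequence B: 18, 18, 18, 18, 18, 18. Constant 18.
Subsequence C: 11, ?, 44, -88, 176, -352. Multiplying by -2 each time.
Subsequence D: 1, 6, 11, 16, 21, 26. Adding 5 each time.
The gap is subsequence C's term 2; the rule gives -22.

-22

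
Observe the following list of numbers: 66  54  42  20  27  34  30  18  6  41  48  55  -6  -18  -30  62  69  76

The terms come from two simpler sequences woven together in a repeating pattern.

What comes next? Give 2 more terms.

-42, -54

Reading positions in blocks of 6 reveals the pattern AAABBB — 2 tracks woven together.
Track A: 66, 54, 42, 30, 18, 6, -6, -18, -30. Linear: a_n = 78 − 12·n.
Track B: 20, 27, 34, 41, 48, 55, 62, 69, 76. Arithmetic, step +7.
Position 19 falls in track A as its term 10, giving -42.
The 20th slot belongs to track A; its 11th term is -54.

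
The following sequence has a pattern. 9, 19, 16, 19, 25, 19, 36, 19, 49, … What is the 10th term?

19

Positions 1, 3, 5, … form one subsequence and positions 2, 4, 6, … form another.
Track A: 9, 16, 25, 36, 49 (perfect squares starting at 3²).
Track B: 19, 19, 19, 19 (always 19).
The 10th slot belongs to track B; its 5th term is 19.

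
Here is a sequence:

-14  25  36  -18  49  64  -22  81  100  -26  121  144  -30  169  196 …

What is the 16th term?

Reading positions in blocks of 3 reveals the pattern ABB — 2 tracks woven together.
Track A: -14, -18, -22, -26, -30. Arithmetic with common difference −4.
Track B: 25, 36, 49, 64, 81, 100, 121, 144, 169, 196. Perfect squares starting at 5².
Position 16 → track A, term 6 = -34.

-34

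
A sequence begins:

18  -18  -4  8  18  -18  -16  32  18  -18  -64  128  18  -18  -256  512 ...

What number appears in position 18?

-18

Reading positions in blocks of 4 reveals the pattern AABB — 2 tracks woven together.
Track A: 18, -18, 18, -18, 18, -18, 18, -18 (the oscillation 18·(−1)^(n+1)).
Track B: -4, 8, -16, 32, -64, 128, -256, 512 (geometric, ×-2 each step).
Term 18 comes from track A (its 10th entry): -18.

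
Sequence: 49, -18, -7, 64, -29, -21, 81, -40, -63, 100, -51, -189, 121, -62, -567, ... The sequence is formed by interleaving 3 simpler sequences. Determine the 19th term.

Read the sequence 3 terms at a time; column i is its own pattern.
Track A: 49, 64, 81, 100, 121. The squares 7², 8², 9², ….
Track B: -18, -29, -40, -51, -62. Subtracting 11 each time.
Track C: -7, -21, -63, -189, -567. Multiplying by 3 each time.
Position 19 falls in track A as its term 7, giving 169.

169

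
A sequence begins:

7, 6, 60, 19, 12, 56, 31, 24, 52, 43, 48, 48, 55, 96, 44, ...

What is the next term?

Read the sequence 3 terms at a time; column i is its own pattern.
Stream A: 7, 19, 31, 43, 55 (linear: a_n = -5 + 12·n).
Stream B: 6, 12, 24, 48, 96 (multiplying by 2 each time).
Stream C: 60, 56, 52, 48, 44 (arithmetic with common difference −4).
The 16th slot belongs to stream A; its 6th term is 67.

67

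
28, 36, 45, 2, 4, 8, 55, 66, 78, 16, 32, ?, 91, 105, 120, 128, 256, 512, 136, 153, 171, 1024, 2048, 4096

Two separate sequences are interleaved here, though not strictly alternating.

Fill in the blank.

Reading positions in blocks of 6 reveals the pattern AAABBB — 2 tracks woven together.
Subsequence A is 28, 36, 45, 55, 66, 78, 91, 105, 120, 136, 153, 171, which is triangular numbers n(n+1)/2 for n = 7, 8, ….
Subsequence B is 2, 4, 8, 16, 32, ?, 128, 256, 512, 1024, 2048, 4096, which is successive powers of 2.
Subsequence B's pattern makes the blank 64.

64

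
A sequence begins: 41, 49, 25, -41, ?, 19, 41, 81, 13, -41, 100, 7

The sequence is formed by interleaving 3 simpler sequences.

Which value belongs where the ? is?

Split by position mod 3 into 3 tracks.
Track A: 41, -41, 41, -41 — the oscillation 41·(−1)^(n+1).
Track B: 49, ?, 81, 100 — perfect squares starting at 7².
Track C: 25, 19, 13, 7 — arithmetic with common difference −6.
The gap is track B's term 2; the rule gives 64.

64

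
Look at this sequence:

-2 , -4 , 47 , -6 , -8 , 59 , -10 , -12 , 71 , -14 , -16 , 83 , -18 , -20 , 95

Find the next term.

Positions follow the repeating pattern AAB; grouping by letter gives 2 tracks.
Stream A: -2, -4, -6, -8, -10, -12, -14, -16, -18, -20 — linear: a_n = −2·n.
Stream B: 47, 59, 71, 83, 95 — linear: a_n = 35 + 12·n.
The 16th slot belongs to stream A; its 11th term is -22.

-22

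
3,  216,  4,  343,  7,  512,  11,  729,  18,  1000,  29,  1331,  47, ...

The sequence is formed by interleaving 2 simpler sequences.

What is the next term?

Positions 1, 3, 5, … form one subsequence and positions 2, 4, 6, … form another.
Track A = 3, 4, 7, 11, 18, 29, 47: a Fibonacci-like recurrence a_n = a_{n-1} + a_{n-2}.
Track B = 216, 343, 512, 729, 1000, 1331: consecutive cubes n³ from n = 6.
Position 14 → track B, term 7 = 1728.

1728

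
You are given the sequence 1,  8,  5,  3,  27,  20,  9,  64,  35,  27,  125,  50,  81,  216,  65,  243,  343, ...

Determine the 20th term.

Taking every 3rd term gives 3 separate tracks.
Track A: 1, 3, 9, 27, 81, 243 — powers 3^0, 3^1, 3^2, ….
Track B: 8, 27, 64, 125, 216, 343 — perfect cubes starting at 2³.
Track C: 5, 20, 35, 50, 65 — linear: a_n = -10 + 15·n.
Position 20 falls in track B as its term 7, giving 512.

512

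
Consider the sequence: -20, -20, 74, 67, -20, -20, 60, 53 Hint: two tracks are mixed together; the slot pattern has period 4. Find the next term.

Reading positions in blocks of 4 reveals the pattern AABB — 2 tracks woven together.
Track A = -20, -20, -20, -20: the constant sequence -20.
Track B = 74, 67, 60, 53: arithmetic, step −7.
The 9th slot belongs to track A; its 5th term is -20.

-20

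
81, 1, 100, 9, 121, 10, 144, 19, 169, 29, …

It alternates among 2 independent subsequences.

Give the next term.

196

Odd-indexed and even-indexed terms follow separate rules.
Track A: 81, 100, 121, 144, 169 (consecutive squares n² from n = 9).
Track B: 1, 9, 10, 19, 29 (a Fibonacci-like recurrence a_n = a_{n-1} + a_{n-2}).
Position 11 → track A, term 6 = 196.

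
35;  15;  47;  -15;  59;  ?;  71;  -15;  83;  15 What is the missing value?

15

Taking every 2nd term gives 2 separate tracks.
Track A: 35, 47, 59, 71, 83 — linear: a_n = 23 + 12·n.
Track B: 15, -15, ?, -15, 15 — the oscillation 15·(−1)^(n+1).
Filling track B at index 3 by its rule yields 15.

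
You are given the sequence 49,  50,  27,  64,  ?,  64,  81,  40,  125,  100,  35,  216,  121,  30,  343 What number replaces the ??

45

Split by position mod 3: positions 1, 4, 7, … form one track, and each other residue class forms its own.
Subsequence A: 49, 64, 81, 100, 121 (the squares 7², 8², 9², …).
Subsequence B: 50, ?, 40, 35, 30 (subtracting 5 each time).
Subsequence C: 27, 64, 125, 216, 343 (the cubes 3³, 4³, 5³, …).
Subsequence B's pattern makes the blank 45.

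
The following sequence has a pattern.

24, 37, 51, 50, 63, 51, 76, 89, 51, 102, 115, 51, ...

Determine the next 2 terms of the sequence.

Positions follow the repeating pattern AAB; grouping by letter gives 2 tracks.
Subsequence A = 24, 37, 50, 63, 76, 89, 102, 115: arithmetic, step +13.
Subsequence B = 51, 51, 51, 51: constant 51.
The 13th slot belongs to subsequence A; its 9th term is 128.
Position 14 falls in subsequence A as its term 10, giving 141.

128, 141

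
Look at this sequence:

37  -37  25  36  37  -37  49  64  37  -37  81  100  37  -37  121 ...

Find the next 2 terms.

144, 37

Reading positions in blocks of 4 reveals the pattern AABB — 2 tracks woven together.
Track A: 37, -37, 37, -37, 37, -37, 37, -37 (the oscillation 37·(−1)^(n+1)).
Track B: 25, 36, 49, 64, 81, 100, 121 (consecutive squares n² from n = 5).
Position 16 → track B, term 8 = 144.
Term 17 comes from track A (its 9th entry): 37.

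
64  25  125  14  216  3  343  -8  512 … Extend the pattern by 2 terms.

Taking every 2nd term gives 2 separate tracks.
Stream A: 64, 125, 216, 343, 512 — consecutive cubes n³ from n = 4.
Stream B: 25, 14, 3, -8 — subtracting 11 each time.
Position 10 → stream B, term 5 = -19.
Term 11 comes from stream A (its 6th entry): 729.

-19, 729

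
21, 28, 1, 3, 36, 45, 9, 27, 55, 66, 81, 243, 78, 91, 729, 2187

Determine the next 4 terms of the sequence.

The slot pattern repeats as AABB (period 4), so there are 2 interleaved tracks.
Track A is 21, 28, 36, 45, 55, 66, 78, 91, which is triangular numbers n(n+1)/2 for n = 6, 7, ….
Track B is 1, 3, 9, 27, 81, 243, 729, 2187, which is successive powers of 3.
Term 17 comes from track A (its 9th entry): 105.
The 18th slot belongs to track A; its 10th term is 120.
Term 19 comes from track B (its 9th entry): 6561.
The 20th slot belongs to track B; its 10th term is 19683.

105, 120, 6561, 19683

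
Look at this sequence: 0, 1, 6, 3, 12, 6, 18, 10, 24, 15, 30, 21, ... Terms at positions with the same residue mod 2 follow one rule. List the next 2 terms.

36, 28

Split by position mod 2 into 2 tracks.
Track A is 0, 6, 12, 18, 24, 30, which is arithmetic, step +6.
Track B is 1, 3, 6, 10, 15, 21, which is triangular numbers n(n+1)/2 for n = 1, 2, ….
The 13th slot belongs to track A; its 7th term is 36.
The 14th slot belongs to track B; its 7th term is 28.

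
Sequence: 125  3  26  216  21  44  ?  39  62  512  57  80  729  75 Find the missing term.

Read the sequence 3 terms at a time; column i is its own pattern.
Stream A = 125, 216, ?, 512, 729: the cubes 5³, 6³, 7³, ….
Stream B = 3, 21, 39, 57, 75: linear: a_n = -15 + 18·n.
Stream C = 26, 44, 62, 80: linear: a_n = 8 + 18·n.
So the missing entry in stream A is 343.

343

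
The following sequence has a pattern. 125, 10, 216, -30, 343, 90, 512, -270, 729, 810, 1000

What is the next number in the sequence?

-2430

Odd-indexed and even-indexed terms follow separate rules.
Track A: 125, 216, 343, 512, 729, 1000. Consecutive cubes n³ from n = 5.
Track B: 10, -30, 90, -270, 810. A geometric progression (common ratio -3).
Position 12 → track B, term 6 = -2430.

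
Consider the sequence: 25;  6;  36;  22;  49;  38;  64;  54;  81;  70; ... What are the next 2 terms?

100, 86

Split by position mod 2 into 2 tracks.
Track A: 25, 36, 49, 64, 81 — perfect squares starting at 5².
Track B: 6, 22, 38, 54, 70 — arithmetic with common difference +16.
The 11th slot belongs to track A; its 6th term is 100.
Position 12 falls in track B as its term 6, giving 86.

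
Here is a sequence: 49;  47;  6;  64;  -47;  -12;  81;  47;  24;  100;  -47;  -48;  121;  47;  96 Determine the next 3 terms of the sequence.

144, -47, -192

Read the sequence 3 terms at a time; column i is its own pattern.
Track A: 49, 64, 81, 100, 121 (perfect squares starting at 7²).
Track B: 47, -47, 47, -47, 47 (the oscillation 47·(−1)^(n+1)).
Track C: 6, -12, 24, -48, 96 (geometric, ×-2 each step).
Position 16 falls in track A as its term 6, giving 144.
Position 17 → track B, term 6 = -47.
The 18th slot belongs to track C; its 6th term is -192.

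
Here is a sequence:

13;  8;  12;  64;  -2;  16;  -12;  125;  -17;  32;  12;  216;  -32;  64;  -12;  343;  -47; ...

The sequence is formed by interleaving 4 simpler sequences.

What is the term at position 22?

Read the sequence 4 terms at a time; column i is its own pattern.
Track A: 13, -2, -17, -32, -47 — arithmetic with common difference −15.
Track B: 8, 16, 32, 64 — successive powers of 2.
Track C: 12, -12, 12, -12 — alternating ±12.
Track D: 64, 125, 216, 343 — perfect cubes starting at 4³.
Position 22 falls in track B as its term 6, giving 256.

256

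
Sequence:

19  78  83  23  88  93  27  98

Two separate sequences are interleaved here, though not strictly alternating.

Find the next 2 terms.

The slot pattern repeats as ABB (period 3), so there are 2 interleaved tracks.
Stream A: 19, 23, 27 (arithmetic with common difference +4).
Stream B: 78, 83, 88, 93, 98 (adding 5 each time).
Position 9 → stream B, term 6 = 103.
Position 10 → stream A, term 4 = 31.

103, 31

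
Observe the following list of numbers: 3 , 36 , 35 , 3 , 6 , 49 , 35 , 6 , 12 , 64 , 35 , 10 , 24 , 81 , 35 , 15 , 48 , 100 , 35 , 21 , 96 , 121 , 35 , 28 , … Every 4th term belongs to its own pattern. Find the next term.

Taking every 4th term gives 4 separate tracks.
Stream A: 3, 6, 12, 24, 48, 96. Geometric, ×2 each step.
Stream B: 36, 49, 64, 81, 100, 121. The squares 6², 7², 8², ….
Stream C: 35, 35, 35, 35, 35, 35. The constant sequence 35.
Stream D: 3, 6, 10, 15, 21, 28. Triangular numbers n(n+1)/2 for n = 2, 3, ….
The 25th slot belongs to stream A; its 7th term is 192.

192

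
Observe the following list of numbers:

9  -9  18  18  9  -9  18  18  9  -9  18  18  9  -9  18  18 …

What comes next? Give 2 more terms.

Reading positions in blocks of 4 reveals the pattern AABB — 2 tracks woven together.
Track A: 9, -9, 9, -9, 9, -9, 9, -9. Alternating ±9.
Track B: 18, 18, 18, 18, 18, 18, 18, 18. Always 18.
Term 17 comes from track A (its 9th entry): 9.
Position 18 → track A, term 10 = -9.

9, -9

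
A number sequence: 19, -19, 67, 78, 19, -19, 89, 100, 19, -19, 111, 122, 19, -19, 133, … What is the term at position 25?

The slot pattern repeats as AABB (period 4), so there are 2 interleaved tracks.
Subsequence A: 19, -19, 19, -19, 19, -19, 19, -19 (oscillating between 19 and -19).
Subsequence B: 67, 78, 89, 100, 111, 122, 133 (adding 11 each time).
The 25th slot belongs to subsequence A; its 13th term is 19.

19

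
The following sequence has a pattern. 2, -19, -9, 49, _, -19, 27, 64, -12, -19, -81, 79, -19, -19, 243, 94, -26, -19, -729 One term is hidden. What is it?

-5

Read the sequence 4 terms at a time; column i is its own pattern.
Subsequence A: 2, ?, -12, -19, -26 — linear: a_n = 9 − 7·n.
Subsequence B: -19, -19, -19, -19, -19 — always -19.
Subsequence C: -9, 27, -81, 243, -729 — a geometric progression (common ratio -3).
Subsequence D: 49, 64, 79, 94 — arithmetic with common difference +15.
So the missing entry in subsequence A is -5.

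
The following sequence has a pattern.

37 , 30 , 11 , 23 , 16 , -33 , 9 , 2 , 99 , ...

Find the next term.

The slot pattern repeats as AAB (period 3), so there are 2 interleaved tracks.
Track A is 37, 30, 23, 16, 9, 2, which is arithmetic with common difference −7.
Track B is 11, -33, 99, which is geometric, ×-3 each step.
The 10th slot belongs to track A; its 7th term is -5.

-5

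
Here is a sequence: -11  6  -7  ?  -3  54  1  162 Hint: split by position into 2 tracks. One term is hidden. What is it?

The terms cycle through 2 interleaved subsequences.
Stream A: -11, -7, -3, 1 (linear: a_n = -15 + 4·n).
Stream B: 6, ?, 54, 162 (geometric, ×3 each step).
The gap is stream B's term 2; the rule gives 18.

18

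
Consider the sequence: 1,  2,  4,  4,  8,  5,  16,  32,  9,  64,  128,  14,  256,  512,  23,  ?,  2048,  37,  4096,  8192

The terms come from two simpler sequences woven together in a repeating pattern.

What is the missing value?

1024

The slot pattern repeats as AAB (period 3), so there are 2 interleaved tracks.
Stream A: 1, 2, 4, 8, 16, 32, 64, 128, 256, 512, ?, 2048, 4096, 8192 (powers 2^0, 2^1, 2^2, …).
Stream B: 4, 5, 9, 14, 23, 37 (each term equals the sum of the previous two).
The gap is stream A's term 11; the rule gives 1024.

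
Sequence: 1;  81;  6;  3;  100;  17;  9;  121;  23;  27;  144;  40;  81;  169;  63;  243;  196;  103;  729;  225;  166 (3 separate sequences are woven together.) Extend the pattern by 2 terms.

2187, 256

Taking every 3rd term gives 3 separate tracks.
Stream A: 1, 3, 9, 27, 81, 243, 729. Geometric with ratio 3.
Stream B: 81, 100, 121, 144, 169, 196, 225. Consecutive squares n² from n = 9.
Stream C: 6, 17, 23, 40, 63, 103, 166. Each term equals the sum of the previous two.
Position 22 → stream A, term 8 = 2187.
Term 23 comes from stream B (its 8th entry): 256.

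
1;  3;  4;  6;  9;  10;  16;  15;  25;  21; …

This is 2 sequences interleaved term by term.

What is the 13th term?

49

Odd-indexed and even-indexed terms follow separate rules.
Subsequence A is 1, 4, 9, 16, 25, which is perfect squares starting at 1².
Subsequence B is 3, 6, 10, 15, 21, which is triangular numbers n(n+1)/2 for n = 2, 3, ….
Term 13 comes from subsequence A (its 7th entry): 49.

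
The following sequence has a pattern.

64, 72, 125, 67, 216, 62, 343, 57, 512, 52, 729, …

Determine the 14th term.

The terms cycle through 2 interleaved subsequences.
Track A: 64, 125, 216, 343, 512, 729. Consecutive cubes n³ from n = 4.
Track B: 72, 67, 62, 57, 52. Arithmetic, step −5.
The 14th slot belongs to track B; its 7th term is 42.

42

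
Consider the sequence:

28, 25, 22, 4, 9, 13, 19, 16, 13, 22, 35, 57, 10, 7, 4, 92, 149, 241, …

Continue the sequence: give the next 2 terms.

1, -2

Positions follow the repeating pattern AAABBB; grouping by letter gives 2 tracks.
Track A: 28, 25, 22, 19, 16, 13, 10, 7, 4. Linear: a_n = 31 − 3·n.
Track B: 4, 9, 13, 22, 35, 57, 92, 149, 241. A Fibonacci-like recurrence a_n = a_{n-1} + a_{n-2}.
Position 19 falls in track A as its term 10, giving 1.
Position 20 → track A, term 11 = -2.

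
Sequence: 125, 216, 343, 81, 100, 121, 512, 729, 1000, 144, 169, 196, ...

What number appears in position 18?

Positions follow the repeating pattern AAABBB; grouping by letter gives 2 tracks.
Stream A = 125, 216, 343, 512, 729, 1000: perfect cubes starting at 5³.
Stream B = 81, 100, 121, 144, 169, 196: consecutive squares n² from n = 9.
The 18th slot belongs to stream B; its 9th term is 289.

289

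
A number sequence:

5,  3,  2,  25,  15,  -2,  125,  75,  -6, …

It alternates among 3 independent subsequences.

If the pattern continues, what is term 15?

-14

The terms cycle through 3 interleaved subsequences.
Subsequence A: 5, 25, 125 — successive powers of 5.
Subsequence B: 3, 15, 75 — multiplying by 5 each time.
Subsequence C: 2, -2, -6 — linear: a_n = 6 − 4·n.
Position 15 falls in subsequence C as its term 5, giving -14.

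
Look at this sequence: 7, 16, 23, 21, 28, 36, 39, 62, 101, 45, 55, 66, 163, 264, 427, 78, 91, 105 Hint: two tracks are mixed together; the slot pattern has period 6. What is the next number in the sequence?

The slot pattern repeats as AAABBB (period 6), so there are 2 interleaved tracks.
Track A = 7, 16, 23, 39, 62, 101, 163, 264, 427: each term equals the sum of the previous two.
Track B = 21, 28, 36, 45, 55, 66, 78, 91, 105: triangular numbers starting at T_6.
Term 19 comes from track A (its 10th entry): 691.

691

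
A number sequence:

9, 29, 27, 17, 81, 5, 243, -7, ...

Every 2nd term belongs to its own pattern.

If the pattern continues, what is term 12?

-31

Positions 1, 3, 5, … form one subsequence and positions 2, 4, 6, … form another.
Stream A: 9, 27, 81, 243 — powers of 3.
Stream B: 29, 17, 5, -7 — linear: a_n = 41 − 12·n.
Position 12 → stream B, term 6 = -31.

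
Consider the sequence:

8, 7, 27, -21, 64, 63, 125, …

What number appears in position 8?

The terms cycle through 2 interleaved subsequences.
Track A: 8, 27, 64, 125 (the cubes 2³, 3³, 4³, …).
Track B: 7, -21, 63 (multiplying by -3 each time).
Term 8 comes from track B (its 4th entry): -189.

-189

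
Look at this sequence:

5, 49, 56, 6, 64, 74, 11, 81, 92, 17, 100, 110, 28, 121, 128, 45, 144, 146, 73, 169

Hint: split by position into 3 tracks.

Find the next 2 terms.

164, 118

Read the sequence 3 terms at a time; column i is its own pattern.
Stream A: 5, 6, 11, 17, 28, 45, 73. Fibonacci-style (each term is the sum of the two before it).
Stream B: 49, 64, 81, 100, 121, 144, 169. Consecutive squares n² from n = 7.
Stream C: 56, 74, 92, 110, 128, 146. Linear: a_n = 38 + 18·n.
The 21st slot belongs to stream C; its 7th term is 164.
Position 22 falls in stream A as its term 8, giving 118.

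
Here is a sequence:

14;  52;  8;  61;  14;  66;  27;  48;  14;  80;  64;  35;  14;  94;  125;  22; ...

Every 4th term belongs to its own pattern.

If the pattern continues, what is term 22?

122

Split by position mod 4: positions 1, 5, 9, … form one track, and each other residue class forms its own.
Subsequence A: 14, 14, 14, 14. The constant sequence 14.
Subsequence B: 52, 66, 80, 94. Arithmetic with common difference +14.
Subsequence C: 8, 27, 64, 125. The cubes 2³, 3³, 4³, ….
Subsequence D: 61, 48, 35, 22. Linear: a_n = 74 − 13·n.
Term 22 comes from subsequence B (its 6th entry): 122.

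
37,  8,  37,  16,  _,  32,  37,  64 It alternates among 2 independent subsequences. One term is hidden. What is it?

Odd-indexed and even-indexed terms follow separate rules.
Track A is 37, 37, ?, 37, which is always 37.
Track B is 8, 16, 32, 64, which is successive powers of 2.
The gap is track A's term 3; the rule gives 37.

37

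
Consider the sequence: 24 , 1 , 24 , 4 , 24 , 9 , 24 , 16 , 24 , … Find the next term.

25

Positions 1, 3, 5, … form one subsequence and positions 2, 4, 6, … form another.
Subsequence A: 24, 24, 24, 24, 24. Constant 24.
Subsequence B: 1, 4, 9, 16. The squares 1², 2², 3², ….
The 10th slot belongs to subsequence B; its 5th term is 25.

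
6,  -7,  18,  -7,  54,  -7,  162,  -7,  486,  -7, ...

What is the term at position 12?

-7

Taking every 2nd term gives 2 separate tracks.
Track A: 6, 18, 54, 162, 486. Multiplying by 3 each time.
Track B: -7, -7, -7, -7, -7. Always -7.
Position 12 falls in track B as its term 6, giving -7.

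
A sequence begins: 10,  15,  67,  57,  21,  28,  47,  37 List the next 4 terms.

Reading positions in blocks of 4 reveals the pattern AABB — 2 tracks woven together.
Stream A: 10, 15, 21, 28. Triangular numbers n(n+1)/2 for n = 4, 5, ….
Stream B: 67, 57, 47, 37. Linear: a_n = 77 − 10·n.
Position 9 → stream A, term 5 = 36.
Position 10 falls in stream A as its term 6, giving 45.
The 11th slot belongs to stream B; its 5th term is 27.
Position 12 → stream B, term 6 = 17.

36, 45, 27, 17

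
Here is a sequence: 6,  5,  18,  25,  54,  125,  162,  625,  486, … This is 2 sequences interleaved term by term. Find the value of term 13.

Odd-indexed and even-indexed terms follow separate rules.
Subsequence A is 6, 18, 54, 162, 486, which is geometric, ×3 each step.
Subsequence B is 5, 25, 125, 625, which is successive powers of 5.
Position 13 → subsequence A, term 7 = 4374.

4374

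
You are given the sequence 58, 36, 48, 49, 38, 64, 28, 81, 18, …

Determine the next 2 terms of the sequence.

The terms cycle through 2 interleaved subsequences.
Stream A: 58, 48, 38, 28, 18. Arithmetic with common difference −10.
Stream B: 36, 49, 64, 81. Consecutive squares n² from n = 6.
Position 10 falls in stream B as its term 5, giving 100.
Position 11 falls in stream A as its term 6, giving 8.

100, 8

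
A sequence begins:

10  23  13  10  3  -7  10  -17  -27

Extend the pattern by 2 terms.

10, -37

Reading positions in blocks of 3 reveals the pattern ABB — 2 tracks woven together.
Subsequence A: 10, 10, 10. Constant 10.
Subsequence B: 23, 13, 3, -7, -17, -27. Arithmetic, step −10.
Term 10 comes from subsequence A (its 4th entry): 10.
Position 11 → subsequence B, term 7 = -37.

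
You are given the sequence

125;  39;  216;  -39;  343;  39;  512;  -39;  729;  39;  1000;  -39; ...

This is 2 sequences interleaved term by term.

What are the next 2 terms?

Taking every 2nd term gives 2 separate tracks.
Subsequence A: 125, 216, 343, 512, 729, 1000. Consecutive cubes n³ from n = 5.
Subsequence B: 39, -39, 39, -39, 39, -39. Oscillating between 39 and -39.
Term 13 comes from subsequence A (its 7th entry): 1331.
Position 14 → subsequence B, term 7 = 39.

1331, 39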